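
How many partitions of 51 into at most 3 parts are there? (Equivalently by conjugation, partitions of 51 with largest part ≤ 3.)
p(51, parts ≤ 3) = 243

Use the recurrence p(n, m) = p(n, m−1) + p(n−m, m): either the largest part is < m (count p(n, m−1)) or the largest part is exactly m (remove one copy of m, count p(n−m, m)). With p(0, ·) = 1 this gives p(51, parts ≤ 3) = 243. (By conjugating Young diagrams, this also counts partitions of 51 into at most 3 parts.)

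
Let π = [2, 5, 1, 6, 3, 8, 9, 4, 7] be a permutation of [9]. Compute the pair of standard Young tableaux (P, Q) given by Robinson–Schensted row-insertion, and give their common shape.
P = [1, 3, 4, 7, 9] / [2, 5, 6, 8];  Q = [1, 2, 4, 6, 7] / [3, 5, 8, 9];  common shape = (5, 4)

Row-insert the values π_1, π_2, … into P one at a time, bumping the leftmost entry strictly greater than the inserted value down to the next row. The recording tableau Q records, in position (i, j), the step at which that cell was added to P.
  Insert 2 (step 1): P = [2];  Q = [1]
  Insert 5 (step 2): P = [2, 5];  Q = [1, 2]
  Insert 1 (step 3): P = [1, 5] / [2];  Q = [1, 2] / [3]
  Insert 6 (step 4): P = [1, 5, 6] / [2];  Q = [1, 2, 4] / [3]
  Insert 3 (step 5): P = [1, 3, 6] / [2, 5];  Q = [1, 2, 4] / [3, 5]
  Insert 8 (step 6): P = [1, 3, 6, 8] / [2, 5];  Q = [1, 2, 4, 6] / [3, 5]
  Insert 9 (step 7): P = [1, 3, 6, 8, 9] / [2, 5];  Q = [1, 2, 4, 6, 7] / [3, 5]
  Insert 4 (step 8): P = [1, 3, 4, 8, 9] / [2, 5, 6];  Q = [1, 2, 4, 6, 7] / [3, 5, 8]
  Insert 7 (step 9): P = [1, 3, 4, 7, 9] / [2, 5, 6, 8];  Q = [1, 2, 4, 6, 7] / [3, 5, 8, 9]
Final shape: (5, 4).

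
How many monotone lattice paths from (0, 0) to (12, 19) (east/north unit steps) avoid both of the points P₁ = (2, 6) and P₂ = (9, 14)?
Number of paths = 73414117

Inclusion–exclusion. Total paths: C(31, 12) = 141120525. Through P₁: C(8, 2)·C(23, 10) = 32033848. Through P₂: C(23, 9)·C(8, 3) = 45762640. Since P₁ is strictly southwest of P₂, a monotone path through both must visit P₁ then P₂; paths through both = C(8, 2)·C(15, 7)·C(8, 3) = 10090080. Avoid both = 141120525 − 32033848 − 45762640 + 10090080 = 73414117.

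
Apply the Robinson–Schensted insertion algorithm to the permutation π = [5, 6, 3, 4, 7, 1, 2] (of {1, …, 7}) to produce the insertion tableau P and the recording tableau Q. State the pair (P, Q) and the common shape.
P = [1, 2, 7] / [3, 4] / [5, 6];  Q = [1, 2, 5] / [3, 4] / [6, 7];  common shape = (3, 2, 2)

Row-insert the values π_1, π_2, … into P one at a time, bumping the leftmost entry strictly greater than the inserted value down to the next row. The recording tableau Q records, in position (i, j), the step at which that cell was added to P.
  Insert 5 (step 1): P = [5];  Q = [1]
  Insert 6 (step 2): P = [5, 6];  Q = [1, 2]
  Insert 3 (step 3): P = [3, 6] / [5];  Q = [1, 2] / [3]
  Insert 4 (step 4): P = [3, 4] / [5, 6];  Q = [1, 2] / [3, 4]
  Insert 7 (step 5): P = [3, 4, 7] / [5, 6];  Q = [1, 2, 5] / [3, 4]
  Insert 1 (step 6): P = [1, 4, 7] / [3, 6] / [5];  Q = [1, 2, 5] / [3, 4] / [6]
  Insert 2 (step 7): P = [1, 2, 7] / [3, 4] / [5, 6];  Q = [1, 2, 5] / [3, 4] / [6, 7]
Final shape: (3, 2, 2).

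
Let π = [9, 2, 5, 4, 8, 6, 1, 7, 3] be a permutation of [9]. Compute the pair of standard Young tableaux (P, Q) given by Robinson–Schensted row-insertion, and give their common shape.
P = [1, 3, 6, 7] / [2, 4] / [5, 8] / [9];  Q = [1, 3, 5, 8] / [2, 6] / [4, 9] / [7];  common shape = (4, 2, 2, 1)

Row-insert the values π_1, π_2, … into P one at a time, bumping the leftmost entry strictly greater than the inserted value down to the next row. The recording tableau Q records, in position (i, j), the step at which that cell was added to P.
  Insert 9 (step 1): P = [9];  Q = [1]
  Insert 2 (step 2): P = [2] / [9];  Q = [1] / [2]
  Insert 5 (step 3): P = [2, 5] / [9];  Q = [1, 3] / [2]
  Insert 4 (step 4): P = [2, 4] / [5] / [9];  Q = [1, 3] / [2] / [4]
  Insert 8 (step 5): P = [2, 4, 8] / [5] / [9];  Q = [1, 3, 5] / [2] / [4]
  Insert 6 (step 6): P = [2, 4, 6] / [5, 8] / [9];  Q = [1, 3, 5] / [2, 6] / [4]
  Insert 1 (step 7): P = [1, 4, 6] / [2, 8] / [5] / [9];  Q = [1, 3, 5] / [2, 6] / [4] / [7]
  Insert 7 (step 8): P = [1, 4, 6, 7] / [2, 8] / [5] / [9];  Q = [1, 3, 5, 8] / [2, 6] / [4] / [7]
  Insert 3 (step 9): P = [1, 3, 6, 7] / [2, 4] / [5, 8] / [9];  Q = [1, 3, 5, 8] / [2, 6] / [4, 9] / [7]
Final shape: (4, 2, 2, 1).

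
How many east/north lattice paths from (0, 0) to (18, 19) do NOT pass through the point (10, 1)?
Number of paths = 17655446875

Total paths from (0, 0) to (18, 19): C(37, 18) = 17672631900. Paths through (10, 1): (paths (0, 0) → (10, 1)) × (paths (10, 1) → (18, 19)) = C(11, 10) · C(26, 8) = 11 · 1562275 = 17185025. Avoidance count = 17672631900 − 17185025 = 17655446875.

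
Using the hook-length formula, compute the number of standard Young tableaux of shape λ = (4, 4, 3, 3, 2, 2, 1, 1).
# SYT of shape (4, 4, 3, 3, 2, 2, 1, 1) = 55099278

Hook-length formula: f^λ = n! / Π hook(c), product over all cells c of the Young diagram. For λ = (4, 4, 3, 3, 2, 2, 1, 1), n = 20 boxes. Hook lengths by row (left-to-right, top-to-bottom): [11, 8, 5, 2]; [10, 7, 4, 1]; [8, 5, 2]; [7, 4, 1]; [5, 2]; [4, 1]; [2]; [1]. Product of hooks = 44154880000. So f^λ = 20! / 44154880000 = 2432902008176640000 / 44154880000 = 55099278.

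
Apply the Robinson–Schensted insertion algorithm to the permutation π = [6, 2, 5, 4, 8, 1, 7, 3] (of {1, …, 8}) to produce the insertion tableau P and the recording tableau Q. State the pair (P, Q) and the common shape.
P = [1, 3, 7] / [2, 4] / [5, 8] / [6];  Q = [1, 3, 5] / [2, 7] / [4, 8] / [6];  common shape = (3, 2, 2, 1)

Row-insert the values π_1, π_2, … into P one at a time, bumping the leftmost entry strictly greater than the inserted value down to the next row. The recording tableau Q records, in position (i, j), the step at which that cell was added to P.
  Insert 6 (step 1): P = [6];  Q = [1]
  Insert 2 (step 2): P = [2] / [6];  Q = [1] / [2]
  Insert 5 (step 3): P = [2, 5] / [6];  Q = [1, 3] / [2]
  Insert 4 (step 4): P = [2, 4] / [5] / [6];  Q = [1, 3] / [2] / [4]
  Insert 8 (step 5): P = [2, 4, 8] / [5] / [6];  Q = [1, 3, 5] / [2] / [4]
  Insert 1 (step 6): P = [1, 4, 8] / [2] / [5] / [6];  Q = [1, 3, 5] / [2] / [4] / [6]
  Insert 7 (step 7): P = [1, 4, 7] / [2, 8] / [5] / [6];  Q = [1, 3, 5] / [2, 7] / [4] / [6]
  Insert 3 (step 8): P = [1, 3, 7] / [2, 4] / [5, 8] / [6];  Q = [1, 3, 5] / [2, 7] / [4, 8] / [6]
Final shape: (3, 2, 2, 1).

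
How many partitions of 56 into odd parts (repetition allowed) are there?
p_odd(56) = 7108

Enumerate partitions using only odd parts via the recurrence o(n, m) = o(n, m−2) + o(n−m, m) over odd m, starting from the largest odd part ≤ n. This gives p_odd(56) = 7108. (Euler's theorem: equals the count of distinct-part partitions.)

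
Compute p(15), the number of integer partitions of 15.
p(15) = 176

Compute p(n) via the recurrence p(n, m) = p(n, m−1) + p(n−m, m), where p(n, m) counts partitions of n with all parts ≤ m and p(n) = p(n, n). The base cases are p(0, m) = 1 and p(n, 0) = 0 for n > 0. Filling the table yields p(15) = 176. (Euler's pentagonal recurrence is an alternative.)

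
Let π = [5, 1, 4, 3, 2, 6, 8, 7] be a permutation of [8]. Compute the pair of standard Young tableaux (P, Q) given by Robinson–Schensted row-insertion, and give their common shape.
P = [1, 2, 6, 7] / [3, 8] / [4] / [5];  Q = [1, 3, 6, 7] / [2, 8] / [4] / [5];  common shape = (4, 2, 1, 1)

Row-insert the values π_1, π_2, … into P one at a time, bumping the leftmost entry strictly greater than the inserted value down to the next row. The recording tableau Q records, in position (i, j), the step at which that cell was added to P.
  Insert 5 (step 1): P = [5];  Q = [1]
  Insert 1 (step 2): P = [1] / [5];  Q = [1] / [2]
  Insert 4 (step 3): P = [1, 4] / [5];  Q = [1, 3] / [2]
  Insert 3 (step 4): P = [1, 3] / [4] / [5];  Q = [1, 3] / [2] / [4]
  Insert 2 (step 5): P = [1, 2] / [3] / [4] / [5];  Q = [1, 3] / [2] / [4] / [5]
  Insert 6 (step 6): P = [1, 2, 6] / [3] / [4] / [5];  Q = [1, 3, 6] / [2] / [4] / [5]
  Insert 8 (step 7): P = [1, 2, 6, 8] / [3] / [4] / [5];  Q = [1, 3, 6, 7] / [2] / [4] / [5]
  Insert 7 (step 8): P = [1, 2, 6, 7] / [3, 8] / [4] / [5];  Q = [1, 3, 6, 7] / [2, 8] / [4] / [5]
Final shape: (4, 2, 1, 1).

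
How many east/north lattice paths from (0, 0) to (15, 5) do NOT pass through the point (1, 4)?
Number of paths = 15429

Total paths from (0, 0) to (15, 5): C(20, 15) = 15504. Paths through (1, 4): (paths (0, 0) → (1, 4)) × (paths (1, 4) → (15, 5)) = C(5, 1) · C(15, 14) = 5 · 15 = 75. Avoidance count = 15504 − 75 = 15429.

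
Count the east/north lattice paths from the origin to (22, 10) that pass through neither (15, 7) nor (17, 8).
Number of paths = 32078157

Inclusion–exclusion. Total paths: C(32, 22) = 64512240. Through P₁: C(22, 15)·C(10, 7) = 20465280. Through P₂: C(25, 17)·C(7, 5) = 22713075. Since P₁ is strictly southwest of P₂, a monotone path through both must visit P₁ then P₂; paths through both = C(22, 15)·C(3, 2)·C(7, 5) = 10744272. Avoid both = 64512240 − 20465280 − 22713075 + 10744272 = 32078157.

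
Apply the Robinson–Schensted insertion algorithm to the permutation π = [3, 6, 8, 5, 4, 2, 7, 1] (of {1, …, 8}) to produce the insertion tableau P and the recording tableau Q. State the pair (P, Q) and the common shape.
P = [1, 4, 7] / [2, 8] / [3] / [5] / [6];  Q = [1, 2, 3] / [4, 7] / [5] / [6] / [8];  common shape = (3, 2, 1, 1, 1)

Row-insert the values π_1, π_2, … into P one at a time, bumping the leftmost entry strictly greater than the inserted value down to the next row. The recording tableau Q records, in position (i, j), the step at which that cell was added to P.
  Insert 3 (step 1): P = [3];  Q = [1]
  Insert 6 (step 2): P = [3, 6];  Q = [1, 2]
  Insert 8 (step 3): P = [3, 6, 8];  Q = [1, 2, 3]
  Insert 5 (step 4): P = [3, 5, 8] / [6];  Q = [1, 2, 3] / [4]
  Insert 4 (step 5): P = [3, 4, 8] / [5] / [6];  Q = [1, 2, 3] / [4] / [5]
  Insert 2 (step 6): P = [2, 4, 8] / [3] / [5] / [6];  Q = [1, 2, 3] / [4] / [5] / [6]
  Insert 7 (step 7): P = [2, 4, 7] / [3, 8] / [5] / [6];  Q = [1, 2, 3] / [4, 7] / [5] / [6]
  Insert 1 (step 8): P = [1, 4, 7] / [2, 8] / [3] / [5] / [6];  Q = [1, 2, 3] / [4, 7] / [5] / [6] / [8]
Final shape: (3, 2, 1, 1, 1).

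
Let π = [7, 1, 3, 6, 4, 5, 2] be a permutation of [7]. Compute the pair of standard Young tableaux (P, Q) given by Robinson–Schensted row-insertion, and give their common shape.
P = [1, 2, 4, 5] / [3] / [6] / [7];  Q = [1, 3, 4, 6] / [2] / [5] / [7];  common shape = (4, 1, 1, 1)

Row-insert the values π_1, π_2, … into P one at a time, bumping the leftmost entry strictly greater than the inserted value down to the next row. The recording tableau Q records, in position (i, j), the step at which that cell was added to P.
  Insert 7 (step 1): P = [7];  Q = [1]
  Insert 1 (step 2): P = [1] / [7];  Q = [1] / [2]
  Insert 3 (step 3): P = [1, 3] / [7];  Q = [1, 3] / [2]
  Insert 6 (step 4): P = [1, 3, 6] / [7];  Q = [1, 3, 4] / [2]
  Insert 4 (step 5): P = [1, 3, 4] / [6] / [7];  Q = [1, 3, 4] / [2] / [5]
  Insert 5 (step 6): P = [1, 3, 4, 5] / [6] / [7];  Q = [1, 3, 4, 6] / [2] / [5]
  Insert 2 (step 7): P = [1, 2, 4, 5] / [3] / [6] / [7];  Q = [1, 3, 4, 6] / [2] / [5] / [7]
Final shape: (4, 1, 1, 1).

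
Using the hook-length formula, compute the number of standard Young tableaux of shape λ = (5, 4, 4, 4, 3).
# SYT of shape (5, 4, 4, 4, 3) = 17736576

Hook-length formula: f^λ = n! / Π hook(c), product over all cells c of the Young diagram. For λ = (5, 4, 4, 4, 3), n = 20 boxes. Hook lengths by row (left-to-right, top-to-bottom): [9, 8, 7, 5, 1]; [7, 6, 5, 3]; [6, 5, 4, 2]; [5, 4, 3, 1]; [3, 2, 1]. Product of hooks = 137168640000. So f^λ = 20! / 137168640000 = 2432902008176640000 / 137168640000 = 17736576.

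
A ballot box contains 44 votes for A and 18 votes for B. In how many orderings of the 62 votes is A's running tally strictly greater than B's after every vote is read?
Strict-lead orderings = 775421189886525

Total orderings of the 62 votes with 44 for A: C(62, 44) = 1849081298960175. By the Bertrand ballot formula (Cycle Lemma / reflection principle), the number of orderings in which A is strictly ahead of B throughout is (p − q)/(p + q) · C(p + q, p) = (44 − 18)/(44 + 18) · 1849081298960175 = 775421189886525.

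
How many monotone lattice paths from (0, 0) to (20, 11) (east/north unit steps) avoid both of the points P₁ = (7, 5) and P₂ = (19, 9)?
Number of paths = 46787391

Inclusion–exclusion. Total paths: C(31, 20) = 84672315. Through P₁: C(12, 7)·C(19, 13) = 21488544. Through P₂: C(28, 19)·C(3, 1) = 20720700. Since P₁ is strictly southwest of P₂, a monotone path through both must visit P₁ then P₂; paths through both = C(12, 7)·C(16, 12)·C(3, 1) = 4324320. Avoid both = 84672315 − 21488544 − 20720700 + 4324320 = 46787391.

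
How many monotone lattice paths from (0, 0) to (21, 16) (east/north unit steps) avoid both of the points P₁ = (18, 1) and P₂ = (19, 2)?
Number of paths = 12875738526

Inclusion–exclusion. Total paths: C(37, 21) = 12875774670. Through P₁: C(19, 18)·C(18, 3) = 15504. Through P₂: C(21, 19)·C(16, 2) = 25200. Since P₁ is strictly southwest of P₂, a monotone path through both must visit P₁ then P₂; paths through both = C(19, 18)·C(2, 1)·C(16, 2) = 4560. Avoid both = 12875774670 − 15504 − 25200 + 4560 = 12875738526.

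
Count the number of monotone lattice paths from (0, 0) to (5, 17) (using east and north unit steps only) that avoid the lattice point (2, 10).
Number of paths = 18414

Total paths from (0, 0) to (5, 17): C(22, 5) = 26334. Paths through (2, 10): (paths (0, 0) → (2, 10)) × (paths (2, 10) → (5, 17)) = C(12, 2) · C(10, 3) = 66 · 120 = 7920. Avoidance count = 26334 − 7920 = 18414.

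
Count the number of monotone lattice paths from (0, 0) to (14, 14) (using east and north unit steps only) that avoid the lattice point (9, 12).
Number of paths = 33944070

Total paths from (0, 0) to (14, 14): C(28, 14) = 40116600. Paths through (9, 12): (paths (0, 0) → (9, 12)) × (paths (9, 12) → (14, 14)) = C(21, 9) · C(7, 5) = 293930 · 21 = 6172530. Avoidance count = 40116600 − 6172530 = 33944070.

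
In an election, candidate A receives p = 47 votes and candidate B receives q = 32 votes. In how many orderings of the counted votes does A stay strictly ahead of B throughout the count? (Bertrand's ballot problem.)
Strict-lead orderings = 2496103593217027343550

Total orderings of the 79 votes with 47 for A: C(79, 47) = 13146145590943010676030. By the Bertrand ballot formula (Cycle Lemma / reflection principle), the number of orderings in which A is strictly ahead of B throughout is (p − q)/(p + q) · C(p + q, p) = (47 − 32)/(47 + 32) · 13146145590943010676030 = 2496103593217027343550.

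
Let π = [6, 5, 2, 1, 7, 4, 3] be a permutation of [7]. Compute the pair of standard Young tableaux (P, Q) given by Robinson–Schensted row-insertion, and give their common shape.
P = [1, 3] / [2, 4] / [5, 7] / [6];  Q = [1, 5] / [2, 6] / [3, 7] / [4];  common shape = (2, 2, 2, 1)

Row-insert the values π_1, π_2, … into P one at a time, bumping the leftmost entry strictly greater than the inserted value down to the next row. The recording tableau Q records, in position (i, j), the step at which that cell was added to P.
  Insert 6 (step 1): P = [6];  Q = [1]
  Insert 5 (step 2): P = [5] / [6];  Q = [1] / [2]
  Insert 2 (step 3): P = [2] / [5] / [6];  Q = [1] / [2] / [3]
  Insert 1 (step 4): P = [1] / [2] / [5] / [6];  Q = [1] / [2] / [3] / [4]
  Insert 7 (step 5): P = [1, 7] / [2] / [5] / [6];  Q = [1, 5] / [2] / [3] / [4]
  Insert 4 (step 6): P = [1, 4] / [2, 7] / [5] / [6];  Q = [1, 5] / [2, 6] / [3] / [4]
  Insert 3 (step 7): P = [1, 3] / [2, 4] / [5, 7] / [6];  Q = [1, 5] / [2, 6] / [3, 7] / [4]
Final shape: (2, 2, 2, 1).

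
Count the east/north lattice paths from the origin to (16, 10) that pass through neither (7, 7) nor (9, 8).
Number of paths = 4052191

Inclusion–exclusion. Total paths: C(26, 16) = 5311735. Through P₁: C(14, 7)·C(12, 9) = 755040. Through P₂: C(17, 9)·C(9, 7) = 875160. Since P₁ is strictly southwest of P₂, a monotone path through both must visit P₁ then P₂; paths through both = C(14, 7)·C(3, 2)·C(9, 7) = 370656. Avoid both = 5311735 − 755040 − 875160 + 370656 = 4052191.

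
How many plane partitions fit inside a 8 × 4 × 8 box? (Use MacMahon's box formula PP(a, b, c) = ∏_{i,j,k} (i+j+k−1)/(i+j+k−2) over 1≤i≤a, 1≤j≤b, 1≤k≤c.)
PP(8, 4, 8) = 15484613937936

Evaluate the triple product over i = 1..8, j = 1..4, k = 1..8. The factors are (2/1) · (3/2) · (4/3) · (5/4) · (6/5) · (7/6) · (8/7) · (9/8) · … (256 factors total). The numerators and denominators telescope so the product is an integer; carrying out the multiplication exactly gives PP(8, 4, 8) = 15484613937936.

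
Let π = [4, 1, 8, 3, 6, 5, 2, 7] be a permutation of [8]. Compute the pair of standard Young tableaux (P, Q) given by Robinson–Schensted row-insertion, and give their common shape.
P = [1, 2, 5, 7] / [3, 6] / [4] / [8];  Q = [1, 3, 5, 8] / [2, 4] / [6] / [7];  common shape = (4, 2, 1, 1)

Row-insert the values π_1, π_2, … into P one at a time, bumping the leftmost entry strictly greater than the inserted value down to the next row. The recording tableau Q records, in position (i, j), the step at which that cell was added to P.
  Insert 4 (step 1): P = [4];  Q = [1]
  Insert 1 (step 2): P = [1] / [4];  Q = [1] / [2]
  Insert 8 (step 3): P = [1, 8] / [4];  Q = [1, 3] / [2]
  Insert 3 (step 4): P = [1, 3] / [4, 8];  Q = [1, 3] / [2, 4]
  Insert 6 (step 5): P = [1, 3, 6] / [4, 8];  Q = [1, 3, 5] / [2, 4]
  Insert 5 (step 6): P = [1, 3, 5] / [4, 6] / [8];  Q = [1, 3, 5] / [2, 4] / [6]
  Insert 2 (step 7): P = [1, 2, 5] / [3, 6] / [4] / [8];  Q = [1, 3, 5] / [2, 4] / [6] / [7]
  Insert 7 (step 8): P = [1, 2, 5, 7] / [3, 6] / [4] / [8];  Q = [1, 3, 5, 8] / [2, 4] / [6] / [7]
Final shape: (4, 2, 1, 1).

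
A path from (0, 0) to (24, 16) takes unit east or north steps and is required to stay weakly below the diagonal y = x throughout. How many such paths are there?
Number of paths = 22626756594

By the reflection principle (André's argument), the number of monotone paths to (24, 16) with n ≤ m that never go above y = x is C(40, 24) − C(40, 25) = 62852101650 − 40225345056 = 22626756594.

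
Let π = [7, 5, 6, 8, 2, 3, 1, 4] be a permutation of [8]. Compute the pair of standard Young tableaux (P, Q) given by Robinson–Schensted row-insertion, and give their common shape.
P = [1, 3, 4] / [2, 6, 8] / [5] / [7];  Q = [1, 3, 4] / [2, 6, 8] / [5] / [7];  common shape = (3, 3, 1, 1)

Row-insert the values π_1, π_2, … into P one at a time, bumping the leftmost entry strictly greater than the inserted value down to the next row. The recording tableau Q records, in position (i, j), the step at which that cell was added to P.
  Insert 7 (step 1): P = [7];  Q = [1]
  Insert 5 (step 2): P = [5] / [7];  Q = [1] / [2]
  Insert 6 (step 3): P = [5, 6] / [7];  Q = [1, 3] / [2]
  Insert 8 (step 4): P = [5, 6, 8] / [7];  Q = [1, 3, 4] / [2]
  Insert 2 (step 5): P = [2, 6, 8] / [5] / [7];  Q = [1, 3, 4] / [2] / [5]
  Insert 3 (step 6): P = [2, 3, 8] / [5, 6] / [7];  Q = [1, 3, 4] / [2, 6] / [5]
  Insert 1 (step 7): P = [1, 3, 8] / [2, 6] / [5] / [7];  Q = [1, 3, 4] / [2, 6] / [5] / [7]
  Insert 4 (step 8): P = [1, 3, 4] / [2, 6, 8] / [5] / [7];  Q = [1, 3, 4] / [2, 6, 8] / [5] / [7]
Final shape: (3, 3, 1, 1).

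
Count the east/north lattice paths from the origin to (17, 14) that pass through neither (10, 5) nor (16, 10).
Number of paths = 211206460

Inclusion–exclusion. Total paths: C(31, 17) = 265182525. Through P₁: C(15, 10)·C(16, 7) = 34354320. Through P₂: C(26, 16)·C(5, 1) = 26558675. Since P₁ is strictly southwest of P₂, a monotone path through both must visit P₁ then P₂; paths through both = C(15, 10)·C(11, 6)·C(5, 1) = 6936930. Avoid both = 265182525 − 34354320 − 26558675 + 6936930 = 211206460.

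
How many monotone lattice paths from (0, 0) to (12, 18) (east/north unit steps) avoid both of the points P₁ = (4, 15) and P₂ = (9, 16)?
Number of paths = 65656495

Inclusion–exclusion. Total paths: C(30, 12) = 86493225. Through P₁: C(19, 4)·C(11, 8) = 639540. Through P₂: C(25, 9)·C(5, 3) = 20429750. Since P₁ is strictly southwest of P₂, a monotone path through both must visit P₁ then P₂; paths through both = C(19, 4)·C(6, 5)·C(5, 3) = 232560. Avoid both = 86493225 − 639540 − 20429750 + 232560 = 65656495.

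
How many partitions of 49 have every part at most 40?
p(49, parts ≤ 40) = 173458

Use the recurrence p(n, m) = p(n, m−1) + p(n−m, m): either the largest part is < m (count p(n, m−1)) or the largest part is exactly m (remove one copy of m, count p(n−m, m)). With p(0, ·) = 1 this gives p(49, parts ≤ 40) = 173458. (By conjugating Young diagrams, this also counts partitions of 49 into at most 40 parts.)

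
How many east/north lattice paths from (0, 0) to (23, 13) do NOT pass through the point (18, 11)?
Number of paths = 1584246510

Total paths from (0, 0) to (23, 13): C(36, 23) = 2310789600. Paths through (18, 11): (paths (0, 0) → (18, 11)) × (paths (18, 11) → (23, 13)) = C(29, 18) · C(7, 5) = 34597290 · 21 = 726543090. Avoidance count = 2310789600 − 726543090 = 1584246510.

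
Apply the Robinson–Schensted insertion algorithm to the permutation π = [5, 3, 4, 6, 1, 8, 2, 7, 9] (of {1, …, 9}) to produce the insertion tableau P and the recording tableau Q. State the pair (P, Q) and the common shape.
P = [1, 2, 6, 7, 9] / [3, 4, 8] / [5];  Q = [1, 3, 4, 6, 9] / [2, 7, 8] / [5];  common shape = (5, 3, 1)

Row-insert the values π_1, π_2, … into P one at a time, bumping the leftmost entry strictly greater than the inserted value down to the next row. The recording tableau Q records, in position (i, j), the step at which that cell was added to P.
  Insert 5 (step 1): P = [5];  Q = [1]
  Insert 3 (step 2): P = [3] / [5];  Q = [1] / [2]
  Insert 4 (step 3): P = [3, 4] / [5];  Q = [1, 3] / [2]
  Insert 6 (step 4): P = [3, 4, 6] / [5];  Q = [1, 3, 4] / [2]
  Insert 1 (step 5): P = [1, 4, 6] / [3] / [5];  Q = [1, 3, 4] / [2] / [5]
  Insert 8 (step 6): P = [1, 4, 6, 8] / [3] / [5];  Q = [1, 3, 4, 6] / [2] / [5]
  Insert 2 (step 7): P = [1, 2, 6, 8] / [3, 4] / [5];  Q = [1, 3, 4, 6] / [2, 7] / [5]
  Insert 7 (step 8): P = [1, 2, 6, 7] / [3, 4, 8] / [5];  Q = [1, 3, 4, 6] / [2, 7, 8] / [5]
  Insert 9 (step 9): P = [1, 2, 6, 7, 9] / [3, 4, 8] / [5];  Q = [1, 3, 4, 6, 9] / [2, 7, 8] / [5]
Final shape: (5, 3, 1).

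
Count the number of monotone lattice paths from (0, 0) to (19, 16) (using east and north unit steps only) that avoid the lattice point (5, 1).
Number of paths = 3594576390

Total paths from (0, 0) to (19, 16): C(35, 19) = 4059928950. Paths through (5, 1): (paths (0, 0) → (5, 1)) × (paths (5, 1) → (19, 16)) = C(6, 5) · C(29, 14) = 6 · 77558760 = 465352560. Avoidance count = 4059928950 − 465352560 = 3594576390.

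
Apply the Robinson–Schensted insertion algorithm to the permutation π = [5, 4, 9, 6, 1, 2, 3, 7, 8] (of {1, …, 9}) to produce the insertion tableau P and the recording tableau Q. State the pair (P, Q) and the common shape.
P = [1, 2, 3, 7, 8] / [4, 6] / [5, 9];  Q = [1, 3, 7, 8, 9] / [2, 4] / [5, 6];  common shape = (5, 2, 2)

Row-insert the values π_1, π_2, … into P one at a time, bumping the leftmost entry strictly greater than the inserted value down to the next row. The recording tableau Q records, in position (i, j), the step at which that cell was added to P.
  Insert 5 (step 1): P = [5];  Q = [1]
  Insert 4 (step 2): P = [4] / [5];  Q = [1] / [2]
  Insert 9 (step 3): P = [4, 9] / [5];  Q = [1, 3] / [2]
  Insert 6 (step 4): P = [4, 6] / [5, 9];  Q = [1, 3] / [2, 4]
  Insert 1 (step 5): P = [1, 6] / [4, 9] / [5];  Q = [1, 3] / [2, 4] / [5]
  Insert 2 (step 6): P = [1, 2] / [4, 6] / [5, 9];  Q = [1, 3] / [2, 4] / [5, 6]
  Insert 3 (step 7): P = [1, 2, 3] / [4, 6] / [5, 9];  Q = [1, 3, 7] / [2, 4] / [5, 6]
  Insert 7 (step 8): P = [1, 2, 3, 7] / [4, 6] / [5, 9];  Q = [1, 3, 7, 8] / [2, 4] / [5, 6]
  Insert 8 (step 9): P = [1, 2, 3, 7, 8] / [4, 6] / [5, 9];  Q = [1, 3, 7, 8, 9] / [2, 4] / [5, 6]
Final shape: (5, 2, 2).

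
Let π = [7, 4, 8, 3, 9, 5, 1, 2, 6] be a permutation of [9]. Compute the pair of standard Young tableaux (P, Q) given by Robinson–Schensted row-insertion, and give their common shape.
P = [1, 2, 6] / [3, 5, 9] / [4, 8] / [7];  Q = [1, 3, 5] / [2, 6, 9] / [4, 8] / [7];  common shape = (3, 3, 2, 1)

Row-insert the values π_1, π_2, … into P one at a time, bumping the leftmost entry strictly greater than the inserted value down to the next row. The recording tableau Q records, in position (i, j), the step at which that cell was added to P.
  Insert 7 (step 1): P = [7];  Q = [1]
  Insert 4 (step 2): P = [4] / [7];  Q = [1] / [2]
  Insert 8 (step 3): P = [4, 8] / [7];  Q = [1, 3] / [2]
  Insert 3 (step 4): P = [3, 8] / [4] / [7];  Q = [1, 3] / [2] / [4]
  Insert 9 (step 5): P = [3, 8, 9] / [4] / [7];  Q = [1, 3, 5] / [2] / [4]
  Insert 5 (step 6): P = [3, 5, 9] / [4, 8] / [7];  Q = [1, 3, 5] / [2, 6] / [4]
  Insert 1 (step 7): P = [1, 5, 9] / [3, 8] / [4] / [7];  Q = [1, 3, 5] / [2, 6] / [4] / [7]
  Insert 2 (step 8): P = [1, 2, 9] / [3, 5] / [4, 8] / [7];  Q = [1, 3, 5] / [2, 6] / [4, 8] / [7]
  Insert 6 (step 9): P = [1, 2, 6] / [3, 5, 9] / [4, 8] / [7];  Q = [1, 3, 5] / [2, 6, 9] / [4, 8] / [7]
Final shape: (3, 3, 2, 1).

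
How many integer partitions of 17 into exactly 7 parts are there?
p(17, 7 parts) = 38

Partitions of n into exactly k parts are in bijection with partitions of n − k into at most k parts (subtract 1 from each part). So p(17, exactly 7) = p(10, parts ≤ 7). Computing via the recurrence p(m, j) = p(m, j−1) + p(m−j, j) gives 38.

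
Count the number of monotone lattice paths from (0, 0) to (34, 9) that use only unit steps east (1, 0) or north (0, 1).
Number of paths = 563921995

A monotone lattice path from (0, 0) to (34, 9) consists of 34 east steps and 9 north steps in some order, so it is determined by which 34 of the 43 steps are east. The count is C(43, 34) = 563921995.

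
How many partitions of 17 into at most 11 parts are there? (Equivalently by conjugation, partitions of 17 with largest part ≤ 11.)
p(17, parts ≤ 11) = 278

Use the recurrence p(n, m) = p(n, m−1) + p(n−m, m): either the largest part is < m (count p(n, m−1)) or the largest part is exactly m (remove one copy of m, count p(n−m, m)). With p(0, ·) = 1 this gives p(17, parts ≤ 11) = 278. (By conjugating Young diagrams, this also counts partitions of 17 into at most 11 parts.)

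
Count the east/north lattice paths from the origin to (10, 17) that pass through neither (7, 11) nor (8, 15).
Number of paths = 3775905

Inclusion–exclusion. Total paths: C(27, 10) = 8436285. Through P₁: C(18, 7)·C(9, 3) = 2673216. Through P₂: C(23, 8)·C(4, 2) = 2941884. Since P₁ is strictly southwest of P₂, a monotone path through both must visit P₁ then P₂; paths through both = C(18, 7)·C(5, 1)·C(4, 2) = 954720. Avoid both = 8436285 − 2673216 − 2941884 + 954720 = 3775905.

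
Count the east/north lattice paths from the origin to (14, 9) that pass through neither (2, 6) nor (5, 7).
Number of paths = 767050

Inclusion–exclusion. Total paths: C(23, 14) = 817190. Through P₁: C(8, 2)·C(15, 12) = 12740. Through P₂: C(12, 5)·C(11, 9) = 43560. Since P₁ is strictly southwest of P₂, a monotone path through both must visit P₁ then P₂; paths through both = C(8, 2)·C(4, 3)·C(11, 9) = 6160. Avoid both = 817190 − 12740 − 43560 + 6160 = 767050.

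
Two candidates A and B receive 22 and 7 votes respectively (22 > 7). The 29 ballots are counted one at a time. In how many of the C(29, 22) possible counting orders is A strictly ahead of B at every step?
Strict-lead orderings = 807300

Total orderings of the 29 votes with 22 for A: C(29, 22) = 1560780. By the Bertrand ballot formula (Cycle Lemma / reflection principle), the number of orderings in which A is strictly ahead of B throughout is (p − q)/(p + q) · C(p + q, p) = (22 − 7)/(22 + 7) · 1560780 = 807300.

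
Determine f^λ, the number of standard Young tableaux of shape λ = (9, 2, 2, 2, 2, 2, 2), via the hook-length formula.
# SYT of shape (9, 2, 2, 2, 2, 2, 2) = 13302432

Hook-length formula: f^λ = n! / Π hook(c), product over all cells c of the Young diagram. For λ = (9, 2, 2, 2, 2, 2, 2), n = 21 boxes. Hook lengths by row (left-to-right, top-to-bottom): [15, 14, 7, 6, 5, 4, 3, 2, 1]; [7, 6]; [6, 5]; [5, 4]; [4, 3]; [3, 2]; [2, 1]. Product of hooks = 3840721920000. So f^λ = 21! / 3840721920000 = 51090942171709440000 / 3840721920000 = 13302432.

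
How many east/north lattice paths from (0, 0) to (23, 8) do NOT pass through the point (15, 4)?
Number of paths = 5970105

Total paths from (0, 0) to (23, 8): C(31, 23) = 7888725. Paths through (15, 4): (paths (0, 0) → (15, 4)) × (paths (15, 4) → (23, 8)) = C(19, 15) · C(12, 8) = 3876 · 495 = 1918620. Avoidance count = 7888725 − 1918620 = 5970105.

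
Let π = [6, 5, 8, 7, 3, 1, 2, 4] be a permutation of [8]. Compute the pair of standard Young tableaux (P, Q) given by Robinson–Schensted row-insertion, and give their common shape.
P = [1, 2, 4] / [3, 7] / [5, 8] / [6];  Q = [1, 3, 8] / [2, 4] / [5, 7] / [6];  common shape = (3, 2, 2, 1)

Row-insert the values π_1, π_2, … into P one at a time, bumping the leftmost entry strictly greater than the inserted value down to the next row. The recording tableau Q records, in position (i, j), the step at which that cell was added to P.
  Insert 6 (step 1): P = [6];  Q = [1]
  Insert 5 (step 2): P = [5] / [6];  Q = [1] / [2]
  Insert 8 (step 3): P = [5, 8] / [6];  Q = [1, 3] / [2]
  Insert 7 (step 4): P = [5, 7] / [6, 8];  Q = [1, 3] / [2, 4]
  Insert 3 (step 5): P = [3, 7] / [5, 8] / [6];  Q = [1, 3] / [2, 4] / [5]
  Insert 1 (step 6): P = [1, 7] / [3, 8] / [5] / [6];  Q = [1, 3] / [2, 4] / [5] / [6]
  Insert 2 (step 7): P = [1, 2] / [3, 7] / [5, 8] / [6];  Q = [1, 3] / [2, 4] / [5, 7] / [6]
  Insert 4 (step 8): P = [1, 2, 4] / [3, 7] / [5, 8] / [6];  Q = [1, 3, 8] / [2, 4] / [5, 7] / [6]
Final shape: (3, 2, 2, 1).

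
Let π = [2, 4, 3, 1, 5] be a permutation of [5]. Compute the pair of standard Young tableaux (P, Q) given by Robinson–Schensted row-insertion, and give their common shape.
P = [1, 3, 5] / [2] / [4];  Q = [1, 2, 5] / [3] / [4];  common shape = (3, 1, 1)

Row-insert the values π_1, π_2, … into P one at a time, bumping the leftmost entry strictly greater than the inserted value down to the next row. The recording tableau Q records, in position (i, j), the step at which that cell was added to P.
  Insert 2 (step 1): P = [2];  Q = [1]
  Insert 4 (step 2): P = [2, 4];  Q = [1, 2]
  Insert 3 (step 3): P = [2, 3] / [4];  Q = [1, 2] / [3]
  Insert 1 (step 4): P = [1, 3] / [2] / [4];  Q = [1, 2] / [3] / [4]
  Insert 5 (step 5): P = [1, 3, 5] / [2] / [4];  Q = [1, 2, 5] / [3] / [4]
Final shape: (3, 1, 1).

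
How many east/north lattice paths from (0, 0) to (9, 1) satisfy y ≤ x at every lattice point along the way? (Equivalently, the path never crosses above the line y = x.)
Number of paths = 9

By the reflection principle (André's argument), the number of monotone paths to (9, 1) with n ≤ m that never go above y = x is C(10, 9) − C(10, 10) = 10 − 1 = 9.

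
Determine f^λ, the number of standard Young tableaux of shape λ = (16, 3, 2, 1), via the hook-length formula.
# SYT of shape (16, 3, 2, 1) = 827904

Hook-length formula: f^λ = n! / Π hook(c), product over all cells c of the Young diagram. For λ = (16, 3, 2, 1), n = 22 boxes. Hook lengths by row (left-to-right, top-to-bottom): [19, 17, 15, 13, 12, 11, 10, 9, 8, 7, 6, 5, 4, 3, 2, 1]; [5, 3, 1]; [3, 1]; [1]. Product of hooks = 1357646209920000. So f^λ = 22! / 1357646209920000 = 1124000727777607680000 / 1357646209920000 = 827904.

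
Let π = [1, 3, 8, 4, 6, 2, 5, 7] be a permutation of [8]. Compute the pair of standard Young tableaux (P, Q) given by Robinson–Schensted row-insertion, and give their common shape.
P = [1, 2, 4, 5, 7] / [3, 6] / [8];  Q = [1, 2, 3, 5, 8] / [4, 7] / [6];  common shape = (5, 2, 1)

Row-insert the values π_1, π_2, … into P one at a time, bumping the leftmost entry strictly greater than the inserted value down to the next row. The recording tableau Q records, in position (i, j), the step at which that cell was added to P.
  Insert 1 (step 1): P = [1];  Q = [1]
  Insert 3 (step 2): P = [1, 3];  Q = [1, 2]
  Insert 8 (step 3): P = [1, 3, 8];  Q = [1, 2, 3]
  Insert 4 (step 4): P = [1, 3, 4] / [8];  Q = [1, 2, 3] / [4]
  Insert 6 (step 5): P = [1, 3, 4, 6] / [8];  Q = [1, 2, 3, 5] / [4]
  Insert 2 (step 6): P = [1, 2, 4, 6] / [3] / [8];  Q = [1, 2, 3, 5] / [4] / [6]
  Insert 5 (step 7): P = [1, 2, 4, 5] / [3, 6] / [8];  Q = [1, 2, 3, 5] / [4, 7] / [6]
  Insert 7 (step 8): P = [1, 2, 4, 5, 7] / [3, 6] / [8];  Q = [1, 2, 3, 5, 8] / [4, 7] / [6]
Final shape: (5, 2, 1).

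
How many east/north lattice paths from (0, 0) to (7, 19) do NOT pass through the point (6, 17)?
Number of paths = 354959

Total paths from (0, 0) to (7, 19): C(26, 7) = 657800. Paths through (6, 17): (paths (0, 0) → (6, 17)) × (paths (6, 17) → (7, 19)) = C(23, 6) · C(3, 1) = 100947 · 3 = 302841. Avoidance count = 657800 − 302841 = 354959.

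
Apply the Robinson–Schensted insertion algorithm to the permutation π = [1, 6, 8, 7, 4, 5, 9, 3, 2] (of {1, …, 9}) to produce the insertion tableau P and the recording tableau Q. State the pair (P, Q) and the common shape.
P = [1, 2, 5, 9] / [3, 7] / [4] / [6] / [8];  Q = [1, 2, 3, 7] / [4, 6] / [5] / [8] / [9];  common shape = (4, 2, 1, 1, 1)

Row-insert the values π_1, π_2, … into P one at a time, bumping the leftmost entry strictly greater than the inserted value down to the next row. The recording tableau Q records, in position (i, j), the step at which that cell was added to P.
  Insert 1 (step 1): P = [1];  Q = [1]
  Insert 6 (step 2): P = [1, 6];  Q = [1, 2]
  Insert 8 (step 3): P = [1, 6, 8];  Q = [1, 2, 3]
  Insert 7 (step 4): P = [1, 6, 7] / [8];  Q = [1, 2, 3] / [4]
  Insert 4 (step 5): P = [1, 4, 7] / [6] / [8];  Q = [1, 2, 3] / [4] / [5]
  Insert 5 (step 6): P = [1, 4, 5] / [6, 7] / [8];  Q = [1, 2, 3] / [4, 6] / [5]
  Insert 9 (step 7): P = [1, 4, 5, 9] / [6, 7] / [8];  Q = [1, 2, 3, 7] / [4, 6] / [5]
  Insert 3 (step 8): P = [1, 3, 5, 9] / [4, 7] / [6] / [8];  Q = [1, 2, 3, 7] / [4, 6] / [5] / [8]
  Insert 2 (step 9): P = [1, 2, 5, 9] / [3, 7] / [4] / [6] / [8];  Q = [1, 2, 3, 7] / [4, 6] / [5] / [8] / [9]
Final shape: (4, 2, 1, 1, 1).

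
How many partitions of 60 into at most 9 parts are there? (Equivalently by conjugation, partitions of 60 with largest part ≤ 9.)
p(60, parts ≤ 9) = 132751

Use the recurrence p(n, m) = p(n, m−1) + p(n−m, m): either the largest part is < m (count p(n, m−1)) or the largest part is exactly m (remove one copy of m, count p(n−m, m)). With p(0, ·) = 1 this gives p(60, parts ≤ 9) = 132751. (By conjugating Young diagrams, this also counts partitions of 60 into at most 9 parts.)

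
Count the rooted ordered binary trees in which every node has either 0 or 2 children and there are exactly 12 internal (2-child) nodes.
C_12 = 208012

These full binary trees are counted by the Catalan number C_n = (1/(n + 1)) · C(2n, n). For n = 12: C_12 = (1/13) · C(24, 12) = 2704156/13 = 208012.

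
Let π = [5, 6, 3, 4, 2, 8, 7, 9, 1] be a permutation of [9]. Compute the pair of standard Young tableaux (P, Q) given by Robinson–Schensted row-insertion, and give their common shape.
P = [1, 4, 7, 9] / [2, 6, 8] / [3] / [5];  Q = [1, 2, 6, 8] / [3, 4, 7] / [5] / [9];  common shape = (4, 3, 1, 1)

Row-insert the values π_1, π_2, … into P one at a time, bumping the leftmost entry strictly greater than the inserted value down to the next row. The recording tableau Q records, in position (i, j), the step at which that cell was added to P.
  Insert 5 (step 1): P = [5];  Q = [1]
  Insert 6 (step 2): P = [5, 6];  Q = [1, 2]
  Insert 3 (step 3): P = [3, 6] / [5];  Q = [1, 2] / [3]
  Insert 4 (step 4): P = [3, 4] / [5, 6];  Q = [1, 2] / [3, 4]
  Insert 2 (step 5): P = [2, 4] / [3, 6] / [5];  Q = [1, 2] / [3, 4] / [5]
  Insert 8 (step 6): P = [2, 4, 8] / [3, 6] / [5];  Q = [1, 2, 6] / [3, 4] / [5]
  Insert 7 (step 7): P = [2, 4, 7] / [3, 6, 8] / [5];  Q = [1, 2, 6] / [3, 4, 7] / [5]
  Insert 9 (step 8): P = [2, 4, 7, 9] / [3, 6, 8] / [5];  Q = [1, 2, 6, 8] / [3, 4, 7] / [5]
  Insert 1 (step 9): P = [1, 4, 7, 9] / [2, 6, 8] / [3] / [5];  Q = [1, 2, 6, 8] / [3, 4, 7] / [5] / [9]
Final shape: (4, 3, 1, 1).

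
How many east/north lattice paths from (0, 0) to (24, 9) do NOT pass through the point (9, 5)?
Number of paths = 30807348

Total paths from (0, 0) to (24, 9): C(33, 24) = 38567100. Paths through (9, 5): (paths (0, 0) → (9, 5)) × (paths (9, 5) → (24, 9)) = C(14, 9) · C(19, 15) = 2002 · 3876 = 7759752. Avoidance count = 38567100 − 7759752 = 30807348.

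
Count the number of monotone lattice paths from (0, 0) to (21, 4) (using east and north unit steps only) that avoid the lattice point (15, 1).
Number of paths = 11306

Total paths from (0, 0) to (21, 4): C(25, 21) = 12650. Paths through (15, 1): (paths (0, 0) → (15, 1)) × (paths (15, 1) → (21, 4)) = C(16, 15) · C(9, 6) = 16 · 84 = 1344. Avoidance count = 12650 − 1344 = 11306.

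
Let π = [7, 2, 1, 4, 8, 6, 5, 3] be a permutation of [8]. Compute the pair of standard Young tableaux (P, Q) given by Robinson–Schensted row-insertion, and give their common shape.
P = [1, 3, 5] / [2, 4] / [6, 8] / [7];  Q = [1, 4, 5] / [2, 6] / [3, 7] / [8];  common shape = (3, 2, 2, 1)

Row-insert the values π_1, π_2, … into P one at a time, bumping the leftmost entry strictly greater than the inserted value down to the next row. The recording tableau Q records, in position (i, j), the step at which that cell was added to P.
  Insert 7 (step 1): P = [7];  Q = [1]
  Insert 2 (step 2): P = [2] / [7];  Q = [1] / [2]
  Insert 1 (step 3): P = [1] / [2] / [7];  Q = [1] / [2] / [3]
  Insert 4 (step 4): P = [1, 4] / [2] / [7];  Q = [1, 4] / [2] / [3]
  Insert 8 (step 5): P = [1, 4, 8] / [2] / [7];  Q = [1, 4, 5] / [2] / [3]
  Insert 6 (step 6): P = [1, 4, 6] / [2, 8] / [7];  Q = [1, 4, 5] / [2, 6] / [3]
  Insert 5 (step 7): P = [1, 4, 5] / [2, 6] / [7, 8];  Q = [1, 4, 5] / [2, 6] / [3, 7]
  Insert 3 (step 8): P = [1, 3, 5] / [2, 4] / [6, 8] / [7];  Q = [1, 4, 5] / [2, 6] / [3, 7] / [8]
Final shape: (3, 2, 2, 1).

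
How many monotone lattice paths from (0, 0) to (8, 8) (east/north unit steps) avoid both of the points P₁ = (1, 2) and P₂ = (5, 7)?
Number of paths = 6066

Inclusion–exclusion. Total paths: C(16, 8) = 12870. Through P₁: C(3, 1)·C(13, 7) = 5148. Through P₂: C(12, 5)·C(4, 3) = 3168. Since P₁ is strictly southwest of P₂, a monotone path through both must visit P₁ then P₂; paths through both = C(3, 1)·C(9, 4)·C(4, 3) = 1512. Avoid both = 12870 − 5148 − 3168 + 1512 = 6066.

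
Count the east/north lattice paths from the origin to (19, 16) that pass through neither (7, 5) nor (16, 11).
Number of paths = 2480942814

Inclusion–exclusion. Total paths: C(35, 19) = 4059928950. Through P₁: C(12, 7)·C(23, 12) = 1070845776. Through P₂: C(27, 16)·C(8, 3) = 730122120. Since P₁ is strictly southwest of P₂, a monotone path through both must visit P₁ then P₂; paths through both = C(12, 7)·C(15, 9)·C(8, 3) = 221981760. Avoid both = 4059928950 − 1070845776 − 730122120 + 221981760 = 2480942814.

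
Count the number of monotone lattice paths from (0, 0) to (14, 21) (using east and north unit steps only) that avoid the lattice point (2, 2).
Number of paths = 1473236250

Total paths from (0, 0) to (14, 21): C(35, 14) = 2319959400. Paths through (2, 2): (paths (0, 0) → (2, 2)) × (paths (2, 2) → (14, 21)) = C(4, 2) · C(31, 12) = 6 · 141120525 = 846723150. Avoidance count = 2319959400 − 846723150 = 1473236250.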